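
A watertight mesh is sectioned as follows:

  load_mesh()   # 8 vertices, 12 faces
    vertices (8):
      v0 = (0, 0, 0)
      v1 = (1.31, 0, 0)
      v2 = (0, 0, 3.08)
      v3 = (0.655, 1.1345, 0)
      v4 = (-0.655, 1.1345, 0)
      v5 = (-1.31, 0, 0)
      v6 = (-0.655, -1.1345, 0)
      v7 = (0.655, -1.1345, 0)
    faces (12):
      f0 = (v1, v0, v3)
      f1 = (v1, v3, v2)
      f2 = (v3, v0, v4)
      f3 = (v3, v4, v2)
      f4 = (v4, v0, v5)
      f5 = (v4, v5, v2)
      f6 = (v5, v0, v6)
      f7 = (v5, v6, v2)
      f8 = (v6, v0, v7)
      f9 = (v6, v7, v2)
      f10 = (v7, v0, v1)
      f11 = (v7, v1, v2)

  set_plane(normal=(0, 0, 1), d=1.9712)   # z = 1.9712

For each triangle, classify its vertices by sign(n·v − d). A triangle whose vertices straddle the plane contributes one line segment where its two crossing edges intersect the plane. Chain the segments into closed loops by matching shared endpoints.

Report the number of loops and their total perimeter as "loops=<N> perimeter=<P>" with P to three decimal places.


Straddling triangles (6 of 12):
  (v1,v3,v2) [--+] → (0.2358, 0.40842, 1.9712)–(0.4716, 0, 1.9712)  len=0.4716
  (v3,v4,v2) [--+] → (-0.2358, 0.40842, 1.9712)–(0.2358, 0.40842, 1.9712)  len=0.4716
  (v4,v5,v2) [--+] → (-0.4716, 0, 1.9712)–(-0.2358, 0.40842, 1.9712)  len=0.4716
  (v5,v6,v2) [--+] → (-0.2358, -0.40842, 1.9712)–(-0.4716, 0, 1.9712)  len=0.4716
  (v6,v7,v2) [--+] → (0.2358, -0.40842, 1.9712)–(-0.2358, -0.40842, 1.9712)  len=0.4716
  (v7,v1,v2) [--+] → (0.4716, 0, 1.9712)–(0.2358, -0.40842, 1.9712)  len=0.4716

Chained into 1 loop(s):
  loop 1: 6 segments, perimeter = 2.8296
Total perimeter = 2.830

loops=1 perimeter=2.830


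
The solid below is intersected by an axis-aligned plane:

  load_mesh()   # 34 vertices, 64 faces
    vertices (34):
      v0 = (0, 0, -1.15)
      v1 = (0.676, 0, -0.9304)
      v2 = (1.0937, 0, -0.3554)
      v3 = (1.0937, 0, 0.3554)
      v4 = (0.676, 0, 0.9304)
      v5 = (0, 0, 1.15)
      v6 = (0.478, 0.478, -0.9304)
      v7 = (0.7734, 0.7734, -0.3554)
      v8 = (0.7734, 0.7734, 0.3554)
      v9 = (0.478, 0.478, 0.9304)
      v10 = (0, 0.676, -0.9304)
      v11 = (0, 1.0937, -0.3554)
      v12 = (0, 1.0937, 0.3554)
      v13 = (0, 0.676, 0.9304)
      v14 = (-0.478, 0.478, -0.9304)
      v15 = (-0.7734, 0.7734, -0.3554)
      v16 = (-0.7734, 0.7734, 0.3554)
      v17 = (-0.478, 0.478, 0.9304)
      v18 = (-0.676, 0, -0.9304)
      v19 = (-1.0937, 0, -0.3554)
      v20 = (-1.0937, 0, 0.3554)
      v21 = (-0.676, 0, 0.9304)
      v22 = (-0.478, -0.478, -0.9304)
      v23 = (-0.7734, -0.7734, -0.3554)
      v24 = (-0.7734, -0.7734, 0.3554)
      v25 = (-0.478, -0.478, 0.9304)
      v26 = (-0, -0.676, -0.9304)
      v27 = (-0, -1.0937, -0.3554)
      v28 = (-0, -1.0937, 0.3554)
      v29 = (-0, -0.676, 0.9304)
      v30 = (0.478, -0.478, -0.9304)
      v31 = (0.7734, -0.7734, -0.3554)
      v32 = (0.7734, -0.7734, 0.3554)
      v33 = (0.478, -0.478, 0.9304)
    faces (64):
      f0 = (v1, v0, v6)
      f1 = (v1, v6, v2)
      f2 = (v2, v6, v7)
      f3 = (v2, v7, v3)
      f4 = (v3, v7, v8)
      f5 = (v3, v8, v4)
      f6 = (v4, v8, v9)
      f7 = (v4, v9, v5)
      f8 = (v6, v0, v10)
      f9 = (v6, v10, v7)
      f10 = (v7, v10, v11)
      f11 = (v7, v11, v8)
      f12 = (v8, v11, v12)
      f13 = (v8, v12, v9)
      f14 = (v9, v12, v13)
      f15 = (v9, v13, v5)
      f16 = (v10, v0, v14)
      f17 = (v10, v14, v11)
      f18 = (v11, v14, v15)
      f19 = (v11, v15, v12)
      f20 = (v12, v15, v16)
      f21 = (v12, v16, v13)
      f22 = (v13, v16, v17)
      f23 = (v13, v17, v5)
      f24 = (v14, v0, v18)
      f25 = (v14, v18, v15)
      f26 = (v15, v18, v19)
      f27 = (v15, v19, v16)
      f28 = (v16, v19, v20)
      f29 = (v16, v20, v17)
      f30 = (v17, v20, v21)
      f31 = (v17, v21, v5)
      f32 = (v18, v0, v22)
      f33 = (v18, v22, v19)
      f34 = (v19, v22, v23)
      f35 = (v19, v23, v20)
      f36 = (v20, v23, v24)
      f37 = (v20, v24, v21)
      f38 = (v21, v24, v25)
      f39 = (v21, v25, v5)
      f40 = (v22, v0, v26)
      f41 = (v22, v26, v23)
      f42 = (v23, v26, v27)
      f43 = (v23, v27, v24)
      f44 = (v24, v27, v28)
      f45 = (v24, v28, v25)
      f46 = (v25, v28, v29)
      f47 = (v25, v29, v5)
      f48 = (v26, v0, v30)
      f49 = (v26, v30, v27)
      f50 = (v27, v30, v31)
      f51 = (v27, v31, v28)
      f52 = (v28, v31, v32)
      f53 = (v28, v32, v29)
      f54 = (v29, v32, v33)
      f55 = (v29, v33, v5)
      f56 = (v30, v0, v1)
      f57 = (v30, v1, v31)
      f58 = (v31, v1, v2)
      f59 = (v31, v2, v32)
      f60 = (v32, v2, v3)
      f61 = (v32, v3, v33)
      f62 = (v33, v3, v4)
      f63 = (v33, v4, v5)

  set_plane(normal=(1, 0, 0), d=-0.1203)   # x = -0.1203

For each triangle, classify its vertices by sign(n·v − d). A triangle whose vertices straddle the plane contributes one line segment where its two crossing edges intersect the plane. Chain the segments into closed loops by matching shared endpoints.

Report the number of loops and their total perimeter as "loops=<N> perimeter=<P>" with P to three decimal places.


loops=1 perimeter=6.878

Straddling triangles (20 of 64):
  (v10,v0,v14) [++-] → (-0.1203, 0.1203, -1.09473)–(-0.1203, 0.626169, -0.9304)  len=0.5319
  (v10,v14,v11) [+-+] → (-0.1203, 0.626169, -0.9304)–(-0.1203, 0.938745, -0.500112)  len=0.5318
  (v11,v14,v15) [+--] → (-0.1203, 0.938745, -0.500112)–(-0.1203, 1.04388, -0.3554)  len=0.1789
  (v11,v15,v12) [+-+] → (-0.1203, 1.04388, -0.3554)–(-0.1203, 1.04388, 0.244837)  len=0.6002
  (v12,v15,v16) [+--] → (-0.1203, 1.04388, 0.244837)–(-0.1203, 1.04388, 0.3554)  len=0.1106
  (v12,v16,v13) [+-+] → (-0.1203, 1.04388, 0.3554)–(-0.1203, 0.69115, 0.840961)  len=0.6002
  (v13,v16,v17) [+--] → (-0.1203, 0.69115, 0.840961)–(-0.1203, 0.626169, 0.9304)  len=0.1106
  (v13,v17,v5) [+-+] → (-0.1203, 0.626169, 0.9304)–(-0.1203, 0.1203, 1.09473)  len=0.5319
  (v14,v0,v18) [-+-] → (-0.1203, 0.1203, -1.09473)–(-0.1203, 0, -1.11092)  len=0.1214
  (v17,v21,v5) [--+] → (-0.1203, 0, 1.11092)–(-0.1203, 0.1203, 1.09473)  len=0.1214
  (v18,v0,v22) [-+-] → (-0.1203, 0, -1.11092)–(-0.1203, -0.1203, -1.09473)  len=0.1214
  (v21,v25,v5) [--+] → (-0.1203, -0.1203, 1.09473)–(-0.1203, 0, 1.11092)  len=0.1214
  (v22,v0,v26) [-++] → (-0.1203, -0.1203, -1.09473)–(-0.1203, -0.626169, -0.9304)  len=0.5319
  (v22,v26,v23) [-+-] → (-0.1203, -0.626169, -0.9304)–(-0.1203, -0.69115, -0.840961)  len=0.1106
  (v23,v26,v27) [-++] → (-0.1203, -0.69115, -0.840961)–(-0.1203, -1.04388, -0.3554)  len=0.6002
  (v23,v27,v24) [-+-] → (-0.1203, -1.04388, -0.3554)–(-0.1203, -1.04388, -0.244837)  len=0.1106
  (v24,v27,v28) [-++] → (-0.1203, -1.04388, -0.244837)–(-0.1203, -1.04388, 0.3554)  len=0.6002
  (v24,v28,v25) [-+-] → (-0.1203, -1.04388, 0.3554)–(-0.1203, -0.938745, 0.500112)  len=0.1789
  (v25,v28,v29) [-++] → (-0.1203, -0.938745, 0.500112)–(-0.1203, -0.626169, 0.9304)  len=0.5318
  (v25,v29,v5) [-++] → (-0.1203, -0.626169, 0.9304)–(-0.1203, -0.1203, 1.09473)  len=0.5319

Chained into 1 loop(s):
  loop 1: 20 segments, perimeter = 6.8775
Total perimeter = 6.878


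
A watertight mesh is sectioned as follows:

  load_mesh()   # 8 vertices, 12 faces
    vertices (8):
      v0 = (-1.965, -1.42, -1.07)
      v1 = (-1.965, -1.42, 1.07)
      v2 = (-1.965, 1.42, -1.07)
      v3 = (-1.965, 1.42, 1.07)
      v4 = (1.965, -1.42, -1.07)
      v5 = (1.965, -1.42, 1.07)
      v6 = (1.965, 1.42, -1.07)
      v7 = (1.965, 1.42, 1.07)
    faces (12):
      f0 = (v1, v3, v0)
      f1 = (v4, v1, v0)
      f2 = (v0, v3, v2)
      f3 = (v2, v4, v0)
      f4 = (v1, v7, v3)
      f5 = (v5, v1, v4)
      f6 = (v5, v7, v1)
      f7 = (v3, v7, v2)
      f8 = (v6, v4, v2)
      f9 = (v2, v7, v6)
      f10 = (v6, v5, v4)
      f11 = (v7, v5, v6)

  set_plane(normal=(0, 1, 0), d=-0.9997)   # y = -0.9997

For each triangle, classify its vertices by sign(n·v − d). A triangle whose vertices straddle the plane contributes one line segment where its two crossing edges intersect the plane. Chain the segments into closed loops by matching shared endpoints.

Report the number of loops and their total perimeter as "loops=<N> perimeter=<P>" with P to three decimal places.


loops=1 perimeter=12.140

Straddling triangles (8 of 12):
  (v1,v3,v0) [-+-] → (-1.965, -0.9997, 1.07)–(-1.965, -0.9997, -0.753295)  len=1.8233
  (v0,v3,v2) [-++] → (-1.965, -0.9997, -0.753295)–(-1.965, -0.9997, -1.07)  len=0.3167
  (v2,v4,v0) [+--] → (1.38339, -0.9997, -1.07)–(-1.965, -0.9997, -1.07)  len=3.3484
  (v1,v7,v3) [-++] → (-1.38339, -0.9997, 1.07)–(-1.965, -0.9997, 1.07)  len=0.5816
  (v5,v7,v1) [-+-] → (1.965, -0.9997, 1.07)–(-1.38339, -0.9997, 1.07)  len=3.3484
  (v6,v4,v2) [+-+] → (1.965, -0.9997, -1.07)–(1.38339, -0.9997, -1.07)  len=0.5816
  (v6,v5,v4) [+--] → (1.965, -0.9997, 0.753295)–(1.965, -0.9997, -1.07)  len=1.8233
  (v7,v5,v6) [+-+] → (1.965, -0.9997, 1.07)–(1.965, -0.9997, 0.753295)  len=0.3167

Chained into 1 loop(s):
  loop 1: 8 segments, perimeter = 12.1400
Total perimeter = 12.140


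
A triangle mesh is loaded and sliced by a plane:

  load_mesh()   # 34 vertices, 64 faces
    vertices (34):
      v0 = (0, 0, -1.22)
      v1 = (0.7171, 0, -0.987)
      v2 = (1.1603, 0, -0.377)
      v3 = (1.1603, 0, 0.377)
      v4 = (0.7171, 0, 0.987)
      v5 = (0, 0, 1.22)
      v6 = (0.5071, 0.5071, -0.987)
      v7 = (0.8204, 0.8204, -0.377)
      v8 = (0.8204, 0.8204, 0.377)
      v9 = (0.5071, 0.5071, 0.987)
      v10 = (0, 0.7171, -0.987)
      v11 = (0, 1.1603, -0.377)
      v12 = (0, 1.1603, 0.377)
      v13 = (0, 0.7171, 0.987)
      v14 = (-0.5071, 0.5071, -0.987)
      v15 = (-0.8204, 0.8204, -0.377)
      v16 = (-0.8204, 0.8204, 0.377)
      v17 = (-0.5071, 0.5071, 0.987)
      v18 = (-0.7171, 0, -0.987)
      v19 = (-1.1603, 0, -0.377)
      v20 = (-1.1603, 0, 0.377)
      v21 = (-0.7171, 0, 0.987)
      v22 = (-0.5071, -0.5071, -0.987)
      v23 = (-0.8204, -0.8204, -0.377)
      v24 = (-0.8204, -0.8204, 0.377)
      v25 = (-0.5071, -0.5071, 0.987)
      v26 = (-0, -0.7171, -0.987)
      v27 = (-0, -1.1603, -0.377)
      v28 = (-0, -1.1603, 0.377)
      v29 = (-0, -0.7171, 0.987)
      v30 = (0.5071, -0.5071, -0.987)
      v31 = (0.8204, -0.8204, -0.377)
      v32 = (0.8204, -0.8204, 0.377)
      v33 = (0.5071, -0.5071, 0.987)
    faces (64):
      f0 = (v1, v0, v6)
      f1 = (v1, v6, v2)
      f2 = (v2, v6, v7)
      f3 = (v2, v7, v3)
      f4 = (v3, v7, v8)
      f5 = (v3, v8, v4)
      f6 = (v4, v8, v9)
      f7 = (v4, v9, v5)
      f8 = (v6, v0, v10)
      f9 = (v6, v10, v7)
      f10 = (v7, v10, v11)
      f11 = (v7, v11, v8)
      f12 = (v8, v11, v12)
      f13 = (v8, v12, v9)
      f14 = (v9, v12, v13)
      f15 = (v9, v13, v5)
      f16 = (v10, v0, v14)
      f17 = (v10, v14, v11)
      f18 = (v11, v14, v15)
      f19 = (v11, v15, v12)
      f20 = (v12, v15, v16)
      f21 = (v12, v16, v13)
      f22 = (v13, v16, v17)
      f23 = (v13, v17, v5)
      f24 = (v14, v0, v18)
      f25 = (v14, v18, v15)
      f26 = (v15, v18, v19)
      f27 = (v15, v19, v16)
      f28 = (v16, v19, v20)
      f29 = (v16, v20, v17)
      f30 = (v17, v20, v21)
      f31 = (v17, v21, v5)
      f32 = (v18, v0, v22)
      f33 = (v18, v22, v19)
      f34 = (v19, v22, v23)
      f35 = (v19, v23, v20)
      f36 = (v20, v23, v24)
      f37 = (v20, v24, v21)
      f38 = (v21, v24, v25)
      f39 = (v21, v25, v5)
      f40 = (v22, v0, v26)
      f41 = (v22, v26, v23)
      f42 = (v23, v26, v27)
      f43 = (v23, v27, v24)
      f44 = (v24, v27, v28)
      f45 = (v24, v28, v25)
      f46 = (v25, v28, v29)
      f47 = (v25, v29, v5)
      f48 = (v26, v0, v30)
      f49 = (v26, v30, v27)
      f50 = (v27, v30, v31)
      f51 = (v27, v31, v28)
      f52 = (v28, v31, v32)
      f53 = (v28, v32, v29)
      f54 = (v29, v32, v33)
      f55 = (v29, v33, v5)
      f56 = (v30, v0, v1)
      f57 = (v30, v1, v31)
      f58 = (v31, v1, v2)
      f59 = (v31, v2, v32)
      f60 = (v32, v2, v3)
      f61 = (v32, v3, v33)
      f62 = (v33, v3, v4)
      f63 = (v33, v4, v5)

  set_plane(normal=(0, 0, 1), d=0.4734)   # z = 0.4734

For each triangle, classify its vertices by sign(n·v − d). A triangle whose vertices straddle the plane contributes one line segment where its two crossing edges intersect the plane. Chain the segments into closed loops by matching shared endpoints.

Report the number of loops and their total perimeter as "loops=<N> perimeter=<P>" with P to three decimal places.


loops=1 perimeter=6.675

Straddling triangles (16 of 64):
  (v3,v8,v4) [--+] → (0.804075, 0.69075, 0.4734)–(1.09026, 0, 0.4734)  len=0.7477
  (v4,v8,v9) [+-+] → (0.804075, 0.69075, 0.4734)–(0.770888, 0.770888, 0.4734)  len=0.0867
  (v8,v12,v9) [--+] → (0.0801384, 1.05707, 0.4734)–(0.770888, 0.770888, 0.4734)  len=0.7477
  (v9,v12,v13) [+-+] → (0.0801384, 1.05707, 0.4734)–(0, 1.09026, 0.4734)  len=0.0867
  (v12,v16,v13) [--+] → (-0.69075, 0.804075, 0.4734)–(0, 1.09026, 0.4734)  len=0.7477
  (v13,v16,v17) [+-+] → (-0.69075, 0.804075, 0.4734)–(-0.770888, 0.770888, 0.4734)  len=0.0867
  (v16,v20,v17) [--+] → (-1.05707, 0.0801384, 0.4734)–(-0.770888, 0.770888, 0.4734)  len=0.7477
  (v17,v20,v21) [+-+] → (-1.05707, 0.0801384, 0.4734)–(-1.09026, 0, 0.4734)  len=0.0867
  (v20,v24,v21) [--+] → (-0.804075, -0.69075, 0.4734)–(-1.09026, 0, 0.4734)  len=0.7477
  (v21,v24,v25) [+-+] → (-0.804075, -0.69075, 0.4734)–(-0.770888, -0.770888, 0.4734)  len=0.0867
  (v24,v28,v25) [--+] → (-0.0801384, -1.05707, 0.4734)–(-0.770888, -0.770888, 0.4734)  len=0.7477
  (v25,v28,v29) [+-+] → (-0.0801384, -1.05707, 0.4734)–(0, -1.09026, 0.4734)  len=0.0867
  (v28,v32,v29) [--+] → (0.69075, -0.804075, 0.4734)–(0, -1.09026, 0.4734)  len=0.7477
  (v29,v32,v33) [+-+] → (0.69075, -0.804075, 0.4734)–(0.770888, -0.770888, 0.4734)  len=0.0867
  (v32,v3,v33) [--+] → (1.05707, -0.0801384, 0.4734)–(0.770888, -0.770888, 0.4734)  len=0.7477
  (v33,v3,v4) [+-+] → (1.05707, -0.0801384, 0.4734)–(1.09026, 0, 0.4734)  len=0.0867

Chained into 1 loop(s):
  loop 1: 16 segments, perimeter = 6.6754
Total perimeter = 6.675


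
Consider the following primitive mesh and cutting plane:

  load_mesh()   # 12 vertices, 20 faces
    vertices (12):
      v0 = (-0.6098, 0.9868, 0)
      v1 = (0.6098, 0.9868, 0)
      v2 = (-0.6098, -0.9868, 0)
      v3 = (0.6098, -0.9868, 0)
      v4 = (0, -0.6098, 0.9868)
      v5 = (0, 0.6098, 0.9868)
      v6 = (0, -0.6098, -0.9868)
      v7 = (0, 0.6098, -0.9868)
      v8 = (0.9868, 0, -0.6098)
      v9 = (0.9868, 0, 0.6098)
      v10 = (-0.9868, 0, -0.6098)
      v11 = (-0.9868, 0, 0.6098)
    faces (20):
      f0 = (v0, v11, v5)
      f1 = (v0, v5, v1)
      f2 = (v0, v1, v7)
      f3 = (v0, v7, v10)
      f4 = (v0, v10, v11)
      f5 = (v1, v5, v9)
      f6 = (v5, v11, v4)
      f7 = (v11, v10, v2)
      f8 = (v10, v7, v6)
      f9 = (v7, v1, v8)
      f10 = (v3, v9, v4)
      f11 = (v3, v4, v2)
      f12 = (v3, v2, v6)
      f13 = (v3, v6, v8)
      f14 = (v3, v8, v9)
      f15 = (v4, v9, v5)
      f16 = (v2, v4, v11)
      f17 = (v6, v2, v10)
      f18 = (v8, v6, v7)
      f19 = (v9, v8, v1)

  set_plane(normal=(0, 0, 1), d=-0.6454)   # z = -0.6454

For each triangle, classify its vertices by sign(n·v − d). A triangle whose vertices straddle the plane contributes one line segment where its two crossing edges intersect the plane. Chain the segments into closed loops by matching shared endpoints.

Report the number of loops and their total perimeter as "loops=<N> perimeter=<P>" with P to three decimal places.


Straddling triangles (8 of 20):
  (v0,v1,v7) [++-] → (0.210971, 0.740229, -0.6454)–(-0.210971, 0.740229, -0.6454)  len=0.4219
  (v0,v7,v10) [+-+] → (-0.210971, 0.740229, -0.6454)–(-0.893617, 0.0575832, -0.6454)  len=0.9654
  (v10,v7,v6) [+--] → (-0.893617, 0.0575832, -0.6454)–(-0.893617, -0.0575832, -0.6454)  len=0.1152
  (v7,v1,v8) [-++] → (0.210971, 0.740229, -0.6454)–(0.893617, 0.0575832, -0.6454)  len=0.9654
  (v3,v2,v6) [++-] → (-0.210971, -0.740229, -0.6454)–(0.210971, -0.740229, -0.6454)  len=0.4219
  (v3,v6,v8) [+-+] → (0.210971, -0.740229, -0.6454)–(0.893617, -0.0575832, -0.6454)  len=0.9654
  (v6,v2,v10) [-++] → (-0.210971, -0.740229, -0.6454)–(-0.893617, -0.0575832, -0.6454)  len=0.9654
  (v8,v6,v7) [+--] → (0.893617, -0.0575832, -0.6454)–(0.893617, 0.0575832, -0.6454)  len=0.1152

Chained into 1 loop(s):
  loop 1: 8 segments, perimeter = 4.9358
Total perimeter = 4.936

loops=1 perimeter=4.936


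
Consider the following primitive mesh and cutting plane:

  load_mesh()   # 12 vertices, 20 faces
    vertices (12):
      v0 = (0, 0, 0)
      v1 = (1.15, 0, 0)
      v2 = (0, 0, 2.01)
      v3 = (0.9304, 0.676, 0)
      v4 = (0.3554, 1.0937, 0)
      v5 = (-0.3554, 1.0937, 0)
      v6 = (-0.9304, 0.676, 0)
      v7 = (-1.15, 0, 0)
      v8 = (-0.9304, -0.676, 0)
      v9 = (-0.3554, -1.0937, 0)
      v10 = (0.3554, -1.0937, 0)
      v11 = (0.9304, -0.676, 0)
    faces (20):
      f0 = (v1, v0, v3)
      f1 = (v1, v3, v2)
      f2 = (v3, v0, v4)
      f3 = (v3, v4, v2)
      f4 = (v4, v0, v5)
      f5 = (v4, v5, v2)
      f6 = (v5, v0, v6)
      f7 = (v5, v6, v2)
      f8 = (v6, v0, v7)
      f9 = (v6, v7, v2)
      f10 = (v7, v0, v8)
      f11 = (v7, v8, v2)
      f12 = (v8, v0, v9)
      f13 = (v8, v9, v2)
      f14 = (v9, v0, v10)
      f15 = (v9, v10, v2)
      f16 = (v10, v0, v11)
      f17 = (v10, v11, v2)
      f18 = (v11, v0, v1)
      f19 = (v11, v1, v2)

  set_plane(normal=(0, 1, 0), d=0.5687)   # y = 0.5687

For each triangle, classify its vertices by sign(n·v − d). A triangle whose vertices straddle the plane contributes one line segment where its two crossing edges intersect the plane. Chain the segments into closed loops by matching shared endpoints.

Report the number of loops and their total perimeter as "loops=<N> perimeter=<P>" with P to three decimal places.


Straddling triangles (10 of 20):
  (v1,v0,v3) [--+] → (0.78272, 0.5687, 0)–(0.965257, 0.5687, 0)  len=0.1825
  (v1,v3,v2) [-+-] → (0.965257, 0.5687, 0)–(0.78272, 0.5687, 0.319043)  len=0.3676
  (v3,v0,v4) [+-+] → (0.78272, 0.5687, 0)–(0.1848, 0.5687, 0)  len=0.5979
  (v3,v4,v2) [++-] → (0.1848, 0.5687, 0.964844)–(0.78272, 0.5687, 0.319043)  len=0.8801
  (v4,v0,v5) [+-+] → (0.1848, 0.5687, 0)–(-0.1848, 0.5687, 0)  len=0.3696
  (v4,v5,v2) [++-] → (-0.1848, 0.5687, 0.964844)–(0.1848, 0.5687, 0.964844)  len=0.3696
  (v5,v0,v6) [+-+] → (-0.1848, 0.5687, 0)–(-0.78272, 0.5687, 0)  len=0.5979
  (v5,v6,v2) [++-] → (-0.78272, 0.5687, 0.319043)–(-0.1848, 0.5687, 0.964844)  len=0.8801
  (v6,v0,v7) [+--] → (-0.78272, 0.5687, 0)–(-0.965257, 0.5687, 0)  len=0.1825
  (v6,v7,v2) [+--] → (-0.965257, 0.5687, 0)–(-0.78272, 0.5687, 0.319043)  len=0.3676

Chained into 1 loop(s):
  loop 1: 10 segments, perimeter = 4.7954
Total perimeter = 4.795

loops=1 perimeter=4.795


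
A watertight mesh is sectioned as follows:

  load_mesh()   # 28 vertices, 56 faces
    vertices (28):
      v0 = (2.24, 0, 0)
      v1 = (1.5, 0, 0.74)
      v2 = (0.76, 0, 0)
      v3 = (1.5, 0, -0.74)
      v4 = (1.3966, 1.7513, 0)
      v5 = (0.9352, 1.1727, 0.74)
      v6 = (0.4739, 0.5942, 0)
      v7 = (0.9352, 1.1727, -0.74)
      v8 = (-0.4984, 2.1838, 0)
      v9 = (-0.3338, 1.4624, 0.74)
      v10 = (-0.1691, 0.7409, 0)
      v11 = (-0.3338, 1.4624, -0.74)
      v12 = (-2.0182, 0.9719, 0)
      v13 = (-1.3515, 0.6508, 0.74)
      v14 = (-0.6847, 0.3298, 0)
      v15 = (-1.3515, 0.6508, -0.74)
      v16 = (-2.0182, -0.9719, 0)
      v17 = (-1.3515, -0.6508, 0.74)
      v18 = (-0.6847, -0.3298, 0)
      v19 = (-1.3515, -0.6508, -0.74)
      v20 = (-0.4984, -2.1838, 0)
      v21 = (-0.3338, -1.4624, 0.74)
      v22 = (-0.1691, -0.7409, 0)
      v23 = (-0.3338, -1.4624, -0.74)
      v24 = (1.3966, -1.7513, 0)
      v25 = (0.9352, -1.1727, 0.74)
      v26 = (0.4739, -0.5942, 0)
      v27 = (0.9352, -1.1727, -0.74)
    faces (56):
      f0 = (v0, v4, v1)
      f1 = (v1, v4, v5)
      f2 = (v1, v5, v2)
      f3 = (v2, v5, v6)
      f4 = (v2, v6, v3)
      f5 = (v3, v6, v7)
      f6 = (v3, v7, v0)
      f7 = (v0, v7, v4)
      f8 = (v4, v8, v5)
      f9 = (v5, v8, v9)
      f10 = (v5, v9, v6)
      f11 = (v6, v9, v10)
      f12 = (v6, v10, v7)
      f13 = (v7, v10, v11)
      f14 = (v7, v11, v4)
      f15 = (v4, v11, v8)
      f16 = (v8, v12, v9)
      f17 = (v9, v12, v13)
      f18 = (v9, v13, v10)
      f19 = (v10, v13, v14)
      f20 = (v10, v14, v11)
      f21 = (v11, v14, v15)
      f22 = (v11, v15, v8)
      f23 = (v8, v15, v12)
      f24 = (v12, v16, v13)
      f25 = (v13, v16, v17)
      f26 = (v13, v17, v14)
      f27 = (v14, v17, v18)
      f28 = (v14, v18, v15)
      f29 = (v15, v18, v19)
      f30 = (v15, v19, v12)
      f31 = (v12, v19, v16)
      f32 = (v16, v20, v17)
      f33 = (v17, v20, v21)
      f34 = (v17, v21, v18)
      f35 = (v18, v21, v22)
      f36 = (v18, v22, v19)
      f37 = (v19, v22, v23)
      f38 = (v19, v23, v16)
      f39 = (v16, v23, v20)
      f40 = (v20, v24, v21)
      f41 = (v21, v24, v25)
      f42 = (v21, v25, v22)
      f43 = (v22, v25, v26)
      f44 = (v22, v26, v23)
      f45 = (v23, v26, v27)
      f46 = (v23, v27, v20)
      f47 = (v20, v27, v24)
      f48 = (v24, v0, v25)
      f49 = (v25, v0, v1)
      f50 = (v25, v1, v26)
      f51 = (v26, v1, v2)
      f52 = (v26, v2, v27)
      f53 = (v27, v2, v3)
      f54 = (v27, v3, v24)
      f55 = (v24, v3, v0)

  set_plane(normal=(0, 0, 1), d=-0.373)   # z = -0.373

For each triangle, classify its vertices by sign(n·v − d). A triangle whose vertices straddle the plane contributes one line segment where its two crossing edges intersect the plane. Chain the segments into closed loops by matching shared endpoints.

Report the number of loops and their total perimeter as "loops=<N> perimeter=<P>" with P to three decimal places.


Straddling triangles (28 of 56):
  (v2,v6,v3) [++-] → (0.99111, 0.294691, -0.373)–(1.133, 0, -0.373)  len=0.3271
  (v3,v6,v7) [-+-] → (0.99111, 0.294691, -0.373)–(0.70642, 0.885795, -0.373)  len=0.6561
  (v3,v7,v0) [--+] → (1.58231, 0.591104, -0.373)–(1.867, 0, -0.373)  len=0.6561
  (v0,v7,v4) [+-+] → (1.58231, 0.591104, -0.373)–(1.16403, 1.45965, -0.373)  len=0.9640
  (v6,v10,v7) [++-] → (0.387527, 0.958551, -0.373)–(0.70642, 0.885795, -0.373)  len=0.3271
  (v7,v10,v11) [-+-] → (0.387527, 0.958551, -0.373)–(-0.252118, 1.10457, -0.373)  len=0.6561
  (v7,v11,v4) [--+] → (0.524385, 1.60568, -0.373)–(1.16403, 1.45965, -0.373)  len=0.6561
  (v4,v11,v8) [+-+] → (0.524385, 1.60568, -0.373)–(-0.415433, 1.82018, -0.373)  len=0.9640
  (v10,v14,v11) [++-] → (-0.507827, 0.900692, -0.373)–(-0.252118, 1.10458, -0.373)  len=0.3270
  (v11,v14,v15) [-+-] → (-0.507827, 0.900692, -0.373)–(-1.0208, 0.491601, -0.373)  len=0.6561
  (v11,v15,v8) [--+] → (-0.928409, 1.41109, -0.373)–(-0.415433, 1.82018, -0.373)  len=0.6561
  (v8,v15,v12) [+-+] → (-0.928409, 1.41109, -0.373)–(-1.68215, 0.810048, -0.373)  len=0.9640
  (v14,v18,v15) [++-] → (-1.0208, 0.164475, -0.373)–(-1.0208, 0.491601, -0.373)  len=0.3271
  (v15,v18,v19) [-+-] → (-1.0208, 0.164475, -0.373)–(-1.0208, -0.491601, -0.373)  len=0.6561
  (v15,v19,v12) [--+] → (-1.68215, 0.153971, -0.373)–(-1.68215, 0.810048, -0.373)  len=0.6561
  (v12,v19,v16) [+-+] → (-1.68215, 0.153971, -0.373)–(-1.68215, -0.810048, -0.373)  len=0.9640
  (v18,v22,v19) [++-] → (-0.765094, -0.695485, -0.373)–(-1.0208, -0.491601, -0.373)  len=0.3270
  (v19,v22,v23) [-+-] → (-0.765094, -0.695485, -0.373)–(-0.252118, -1.10457, -0.373)  len=0.6561
  (v19,v23,v16) [--+] → (-1.16917, -1.21914, -0.373)–(-1.68215, -0.810048, -0.373)  len=0.6561
  (v16,v23,v20) [+-+] → (-1.16917, -1.21914, -0.373)–(-0.415433, -1.82018, -0.373)  len=0.9640
  (v22,v26,v23) [++-] → (0.0667755, -1.03182, -0.373)–(-0.252118, -1.10458, -0.373)  len=0.3271
  (v23,v26,v27) [-+-] → (0.0667755, -1.03182, -0.373)–(0.70642, -0.885795, -0.373)  len=0.6561
  (v23,v27,v20) [--+] → (0.224212, -1.67415, -0.373)–(-0.415433, -1.82018, -0.373)  len=0.6561
  (v20,v27,v24) [+-+] → (0.224212, -1.67415, -0.373)–(1.16403, -1.45965, -0.373)  len=0.9640
  (v26,v2,v27) [++-] → (0.84831, -0.591104, -0.373)–(0.70642, -0.885795, -0.373)  len=0.3271
  (v27,v2,v3) [-+-] → (0.84831, -0.591104, -0.373)–(1.133, 0, -0.373)  len=0.6561
  (v27,v3,v24) [--+] → (1.44872, -0.86855, -0.373)–(1.16403, -1.45965, -0.373)  len=0.6561
  (v24,v3,v0) [+-+] → (1.44872, -0.86855, -0.373)–(1.867, 0, -0.373)  len=0.9640

Chained into 2 loop(s):
  loop 1: 14 segments, perimeter = 6.8822
  loop 2: 14 segments, perimeter = 11.3408
Total perimeter = 18.223

loops=2 perimeter=18.223


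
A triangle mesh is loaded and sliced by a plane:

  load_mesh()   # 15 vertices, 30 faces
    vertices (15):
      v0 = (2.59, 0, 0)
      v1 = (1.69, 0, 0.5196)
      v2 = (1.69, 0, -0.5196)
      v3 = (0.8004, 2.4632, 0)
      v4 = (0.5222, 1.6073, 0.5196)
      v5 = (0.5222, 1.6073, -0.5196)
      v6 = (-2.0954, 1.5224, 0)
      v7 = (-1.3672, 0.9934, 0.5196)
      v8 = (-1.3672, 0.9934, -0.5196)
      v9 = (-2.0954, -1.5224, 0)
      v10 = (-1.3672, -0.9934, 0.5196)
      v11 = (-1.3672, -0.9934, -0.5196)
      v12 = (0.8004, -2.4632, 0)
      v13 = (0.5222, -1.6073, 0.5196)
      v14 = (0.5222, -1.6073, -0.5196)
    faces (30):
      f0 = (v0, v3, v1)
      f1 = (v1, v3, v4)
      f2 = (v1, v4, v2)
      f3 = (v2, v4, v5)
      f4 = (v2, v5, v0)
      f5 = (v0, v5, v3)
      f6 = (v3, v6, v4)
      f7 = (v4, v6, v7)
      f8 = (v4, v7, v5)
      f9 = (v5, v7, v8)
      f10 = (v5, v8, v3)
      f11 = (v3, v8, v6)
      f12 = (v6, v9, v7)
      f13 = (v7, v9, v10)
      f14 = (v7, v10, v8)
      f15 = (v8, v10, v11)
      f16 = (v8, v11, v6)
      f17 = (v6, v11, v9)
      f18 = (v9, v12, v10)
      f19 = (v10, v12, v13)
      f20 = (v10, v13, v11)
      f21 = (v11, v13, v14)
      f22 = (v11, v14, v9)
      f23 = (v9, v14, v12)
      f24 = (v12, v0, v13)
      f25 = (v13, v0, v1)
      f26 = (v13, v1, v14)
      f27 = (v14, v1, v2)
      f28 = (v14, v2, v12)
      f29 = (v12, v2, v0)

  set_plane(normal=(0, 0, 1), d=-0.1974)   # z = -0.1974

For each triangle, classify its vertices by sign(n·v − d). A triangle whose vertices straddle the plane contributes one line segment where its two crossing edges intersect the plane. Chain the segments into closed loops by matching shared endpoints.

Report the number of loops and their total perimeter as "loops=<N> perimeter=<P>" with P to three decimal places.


Straddling triangles (20 of 30):
  (v1,v4,v2) [++-] → (1.32793, 0.498337, -0.1974)–(1.69, 0, -0.1974)  len=0.6160
  (v2,v4,v5) [-+-] → (1.32793, 0.498337, -0.1974)–(0.5222, 1.6073, -0.1974)  len=1.3708
  (v2,v5,v0) [--+] → (1.80443, 0.610626, -0.1974)–(2.24808, 0, -0.1974)  len=0.7548
  (v0,v5,v3) [+-+] → (1.80443, 0.610626, -0.1974)–(0.69471, 2.13804, -0.1974)  len=1.8880
  (v4,v7,v5) [++-] → (-0.0636013, 1.41696, -0.1974)–(0.5222, 1.6073, -0.1974)  len=0.6159
  (v5,v7,v8) [-+-] → (-0.0636013, 1.41696, -0.1974)–(-1.3672, 0.9934, -0.1974)  len=1.3707
  (v5,v8,v3) [--+] → (-0.0230878, 1.90481, -0.1974)–(0.69471, 2.13804, -0.1974)  len=0.7547
  (v3,v8,v6) [+-+] → (-0.0230878, 1.90481, -0.1974)–(-1.81875, 1.32143, -0.1974)  len=1.8881
  (v7,v10,v8) [++-] → (-1.3672, 0.3774, -0.1974)–(-1.3672, 0.9934, -0.1974)  len=0.6160
  (v8,v10,v11) [-+-] → (-1.3672, 0.3774, -0.1974)–(-1.3672, -0.9934, -0.1974)  len=1.3708
  (v8,v11,v6) [--+] → (-1.81875, 0.566628, -0.1974)–(-1.81875, 1.32143, -0.1974)  len=0.7548
  (v6,v11,v9) [+-+] → (-1.81875, 0.566628, -0.1974)–(-1.81875, -1.32143, -0.1974)  len=1.8881
  (v10,v13,v11) [++-] → (-0.781399, -1.18374, -0.1974)–(-1.3672, -0.9934, -0.1974)  len=0.6159
  (v11,v13,v14) [-+-] → (-0.781399, -1.18374, -0.1974)–(0.5222, -1.6073, -0.1974)  len=1.3707
  (v11,v14,v9) [--+] → (-1.10095, -1.55465, -0.1974)–(-1.81875, -1.32143, -0.1974)  len=0.7547
  (v9,v14,v12) [+-+] → (-1.10095, -1.55465, -0.1974)–(0.69471, -2.13804, -0.1974)  len=1.8881
  (v13,v1,v14) [++-] → (0.884272, -1.10896, -0.1974)–(0.5222, -1.6073, -0.1974)  len=0.6160
  (v14,v1,v2) [-+-] → (0.884272, -1.10896, -0.1974)–(1.69, 0, -0.1974)  len=1.3708
  (v14,v2,v12) [--+] → (1.13837, -1.52741, -0.1974)–(0.69471, -2.13804, -0.1974)  len=0.7548
  (v12,v2,v0) [+-+] → (1.13837, -1.52741, -0.1974)–(2.24808, 0, -0.1974)  len=1.8880

Chained into 2 loop(s):
  loop 1: 10 segments, perimeter = 9.9336
  loop 2: 10 segments, perimeter = 13.2140
Total perimeter = 23.148

loops=2 perimeter=23.148


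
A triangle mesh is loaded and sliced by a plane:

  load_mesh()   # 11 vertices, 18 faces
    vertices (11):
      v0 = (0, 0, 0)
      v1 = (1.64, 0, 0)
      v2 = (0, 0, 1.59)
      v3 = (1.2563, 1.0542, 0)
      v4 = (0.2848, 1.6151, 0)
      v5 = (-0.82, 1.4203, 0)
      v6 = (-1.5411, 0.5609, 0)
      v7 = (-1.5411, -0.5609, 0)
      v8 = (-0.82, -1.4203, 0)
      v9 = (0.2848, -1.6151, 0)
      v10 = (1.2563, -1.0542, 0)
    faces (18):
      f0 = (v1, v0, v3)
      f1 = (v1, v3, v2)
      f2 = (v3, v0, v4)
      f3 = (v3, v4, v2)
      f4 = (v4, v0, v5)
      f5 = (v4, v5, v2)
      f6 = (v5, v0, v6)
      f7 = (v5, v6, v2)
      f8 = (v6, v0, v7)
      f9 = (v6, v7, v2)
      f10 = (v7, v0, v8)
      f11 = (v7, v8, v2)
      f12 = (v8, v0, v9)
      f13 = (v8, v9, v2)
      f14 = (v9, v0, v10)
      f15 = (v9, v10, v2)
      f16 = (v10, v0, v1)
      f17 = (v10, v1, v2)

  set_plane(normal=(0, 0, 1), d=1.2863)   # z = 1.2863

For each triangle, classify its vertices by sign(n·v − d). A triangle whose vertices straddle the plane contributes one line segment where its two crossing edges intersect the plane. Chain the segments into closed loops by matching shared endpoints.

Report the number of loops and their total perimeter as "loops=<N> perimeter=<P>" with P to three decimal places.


Straddling triangles (9 of 18):
  (v1,v3,v2) [--+] → (0.239961, 0.201359, 1.2863)–(0.31325, 0, 1.2863)  len=0.2143
  (v3,v4,v2) [--+] → (0.0543986, 0.308494, 1.2863)–(0.239961, 0.201359, 1.2863)  len=0.2143
  (v4,v5,v2) [--+] → (-0.156625, 0.271286, 1.2863)–(0.0543986, 0.308494, 1.2863)  len=0.2143
  (v5,v6,v2) [--+] → (-0.29436, 0.107135, 1.2863)–(-0.156625, 0.271286, 1.2863)  len=0.2143
  (v6,v7,v2) [--+] → (-0.29436, -0.107135, 1.2863)–(-0.29436, 0.107135, 1.2863)  len=0.2143
  (v7,v8,v2) [--+] → (-0.156625, -0.271286, 1.2863)–(-0.29436, -0.107135, 1.2863)  len=0.2143
  (v8,v9,v2) [--+] → (0.0543986, -0.308494, 1.2863)–(-0.156625, -0.271286, 1.2863)  len=0.2143
  (v9,v10,v2) [--+] → (0.239961, -0.201359, 1.2863)–(0.0543986, -0.308494, 1.2863)  len=0.2143
  (v10,v1,v2) [--+] → (0.31325, 0, 1.2863)–(0.239961, -0.201359, 1.2863)  len=0.2143

Chained into 1 loop(s):
  loop 1: 9 segments, perimeter = 1.9285
Total perimeter = 1.928

loops=1 perimeter=1.928


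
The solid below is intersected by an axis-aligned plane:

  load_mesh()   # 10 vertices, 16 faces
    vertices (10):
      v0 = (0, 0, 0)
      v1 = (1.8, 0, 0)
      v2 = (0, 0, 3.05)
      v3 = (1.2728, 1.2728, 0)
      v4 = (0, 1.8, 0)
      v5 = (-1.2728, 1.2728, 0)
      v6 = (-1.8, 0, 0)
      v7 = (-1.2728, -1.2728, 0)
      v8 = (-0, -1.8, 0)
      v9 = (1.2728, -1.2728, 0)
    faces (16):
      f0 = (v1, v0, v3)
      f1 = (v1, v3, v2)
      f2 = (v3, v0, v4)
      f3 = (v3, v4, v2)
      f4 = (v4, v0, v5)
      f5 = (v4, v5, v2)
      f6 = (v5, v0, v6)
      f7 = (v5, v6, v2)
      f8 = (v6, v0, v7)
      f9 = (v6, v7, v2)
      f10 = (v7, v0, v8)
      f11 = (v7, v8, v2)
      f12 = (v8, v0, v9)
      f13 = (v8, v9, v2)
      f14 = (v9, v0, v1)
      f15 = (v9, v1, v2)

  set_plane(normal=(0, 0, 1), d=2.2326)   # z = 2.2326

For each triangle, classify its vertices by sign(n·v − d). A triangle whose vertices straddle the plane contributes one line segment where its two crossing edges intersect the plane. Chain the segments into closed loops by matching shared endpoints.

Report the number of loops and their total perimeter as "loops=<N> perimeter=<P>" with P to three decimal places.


Straddling triangles (8 of 16):
  (v1,v3,v2) [--+] → (0.34111, 0.34111, 2.2326)–(0.4824, 0, 2.2326)  len=0.3692
  (v3,v4,v2) [--+] → (0, 0.4824, 2.2326)–(0.34111, 0.34111, 2.2326)  len=0.3692
  (v4,v5,v2) [--+] → (-0.34111, 0.34111, 2.2326)–(0, 0.4824, 2.2326)  len=0.3692
  (v5,v6,v2) [--+] → (-0.4824, 0, 2.2326)–(-0.34111, 0.34111, 2.2326)  len=0.3692
  (v6,v7,v2) [--+] → (-0.34111, -0.34111, 2.2326)–(-0.4824, 0, 2.2326)  len=0.3692
  (v7,v8,v2) [--+] → (0, -0.4824, 2.2326)–(-0.34111, -0.34111, 2.2326)  len=0.3692
  (v8,v9,v2) [--+] → (0.34111, -0.34111, 2.2326)–(0, -0.4824, 2.2326)  len=0.3692
  (v9,v1,v2) [--+] → (0.4824, 0, 2.2326)–(0.34111, -0.34111, 2.2326)  len=0.3692

Chained into 1 loop(s):
  loop 1: 8 segments, perimeter = 2.9537
Total perimeter = 2.954

loops=1 perimeter=2.954


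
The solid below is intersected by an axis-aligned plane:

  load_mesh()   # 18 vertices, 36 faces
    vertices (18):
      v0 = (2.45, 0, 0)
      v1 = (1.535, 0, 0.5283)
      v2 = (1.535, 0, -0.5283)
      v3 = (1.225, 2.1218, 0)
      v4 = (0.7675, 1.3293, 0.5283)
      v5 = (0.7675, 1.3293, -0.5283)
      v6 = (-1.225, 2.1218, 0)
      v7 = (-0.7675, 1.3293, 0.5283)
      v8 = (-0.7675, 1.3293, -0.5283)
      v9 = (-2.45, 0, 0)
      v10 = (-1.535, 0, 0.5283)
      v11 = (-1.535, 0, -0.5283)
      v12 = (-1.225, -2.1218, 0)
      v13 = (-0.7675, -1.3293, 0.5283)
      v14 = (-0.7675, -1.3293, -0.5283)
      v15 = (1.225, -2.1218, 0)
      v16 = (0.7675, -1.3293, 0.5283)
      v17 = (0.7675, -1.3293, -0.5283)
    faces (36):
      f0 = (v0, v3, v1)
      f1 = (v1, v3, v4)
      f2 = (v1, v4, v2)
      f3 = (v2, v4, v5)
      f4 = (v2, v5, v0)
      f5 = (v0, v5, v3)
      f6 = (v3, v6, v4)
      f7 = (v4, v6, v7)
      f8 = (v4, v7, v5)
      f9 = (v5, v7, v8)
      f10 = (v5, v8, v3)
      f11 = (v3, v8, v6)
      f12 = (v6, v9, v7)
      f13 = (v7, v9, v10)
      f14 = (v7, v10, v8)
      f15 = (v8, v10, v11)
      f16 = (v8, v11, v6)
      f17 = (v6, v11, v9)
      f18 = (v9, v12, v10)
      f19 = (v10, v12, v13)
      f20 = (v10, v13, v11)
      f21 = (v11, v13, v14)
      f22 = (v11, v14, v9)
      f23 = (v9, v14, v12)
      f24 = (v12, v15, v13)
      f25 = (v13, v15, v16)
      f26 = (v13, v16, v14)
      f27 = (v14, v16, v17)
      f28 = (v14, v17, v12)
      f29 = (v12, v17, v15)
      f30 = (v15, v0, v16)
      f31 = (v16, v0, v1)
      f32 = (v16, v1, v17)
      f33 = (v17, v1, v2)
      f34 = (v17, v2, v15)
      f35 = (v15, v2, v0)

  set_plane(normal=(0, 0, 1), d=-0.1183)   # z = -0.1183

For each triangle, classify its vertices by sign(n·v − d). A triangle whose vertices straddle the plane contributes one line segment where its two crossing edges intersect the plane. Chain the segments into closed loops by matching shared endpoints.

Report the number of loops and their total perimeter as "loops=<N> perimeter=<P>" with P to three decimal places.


loops=2 perimeter=22.681

Straddling triangles (24 of 36):
  (v1,v4,v2) [++-] → (1.23718, 0.515818, -0.1183)–(1.535, 0, -0.1183)  len=0.5956
  (v2,v4,v5) [-+-] → (1.23718, 0.515818, -0.1183)–(0.7675, 1.3293, -0.1183)  len=0.9393
  (v2,v5,v0) [--+] → (2.07324, 0.297665, -0.1183)–(2.24511, 0, -0.1183)  len=0.3437
  (v0,v5,v3) [+-+] → (2.07324, 0.297665, -0.1183)–(1.12255, 1.94434, -0.1183)  len=1.9014
  (v4,v7,v5) [++-] → (0.171863, 1.3293, -0.1183)–(0.7675, 1.3293, -0.1183)  len=0.5956
  (v5,v7,v8) [-+-] → (0.171863, 1.3293, -0.1183)–(-0.7675, 1.3293, -0.1183)  len=0.9394
  (v5,v8,v3) [--+] → (0.778828, 1.94434, -0.1183)–(1.12255, 1.94434, -0.1183)  len=0.3437
  (v3,v8,v6) [+-+] → (0.778828, 1.94434, -0.1183)–(-1.12255, 1.94434, -0.1183)  len=1.9014
  (v7,v10,v8) [++-] → (-1.06532, 0.813482, -0.1183)–(-0.7675, 1.3293, -0.1183)  len=0.5956
  (v8,v10,v11) [-+-] → (-1.06532, 0.813482, -0.1183)–(-1.535, 0, -0.1183)  len=0.9393
  (v8,v11,v6) [--+] → (-1.29442, 1.64667, -0.1183)–(-1.12255, 1.94434, -0.1183)  len=0.3437
  (v6,v11,v9) [+-+] → (-1.29442, 1.64667, -0.1183)–(-2.24511, 0, -0.1183)  len=1.9014
  (v10,v13,v11) [++-] → (-1.23718, -0.515818, -0.1183)–(-1.535, 0, -0.1183)  len=0.5956
  (v11,v13,v14) [-+-] → (-1.23718, -0.515818, -0.1183)–(-0.7675, -1.3293, -0.1183)  len=0.9393
  (v11,v14,v9) [--+] → (-2.07324, -0.297665, -0.1183)–(-2.24511, 0, -0.1183)  len=0.3437
  (v9,v14,v12) [+-+] → (-2.07324, -0.297665, -0.1183)–(-1.12255, -1.94434, -0.1183)  len=1.9014
  (v13,v16,v14) [++-] → (-0.171863, -1.3293, -0.1183)–(-0.7675, -1.3293, -0.1183)  len=0.5956
  (v14,v16,v17) [-+-] → (-0.171863, -1.3293, -0.1183)–(0.7675, -1.3293, -0.1183)  len=0.9394
  (v14,v17,v12) [--+] → (-0.778828, -1.94434, -0.1183)–(-1.12255, -1.94434, -0.1183)  len=0.3437
  (v12,v17,v15) [+-+] → (-0.778828, -1.94434, -0.1183)–(1.12255, -1.94434, -0.1183)  len=1.9014
  (v16,v1,v17) [++-] → (1.06532, -0.813482, -0.1183)–(0.7675, -1.3293, -0.1183)  len=0.5956
  (v17,v1,v2) [-+-] → (1.06532, -0.813482, -0.1183)–(1.535, 0, -0.1183)  len=0.9393
  (v17,v2,v15) [--+] → (1.29442, -1.64667, -0.1183)–(1.12255, -1.94434, -0.1183)  len=0.3437
  (v15,v2,v0) [+-+] → (1.29442, -1.64667, -0.1183)–(2.24511, 0, -0.1183)  len=1.9014

Chained into 2 loop(s):
  loop 1: 12 segments, perimeter = 9.2098
  loop 2: 12 segments, perimeter = 13.4707
Total perimeter = 22.681


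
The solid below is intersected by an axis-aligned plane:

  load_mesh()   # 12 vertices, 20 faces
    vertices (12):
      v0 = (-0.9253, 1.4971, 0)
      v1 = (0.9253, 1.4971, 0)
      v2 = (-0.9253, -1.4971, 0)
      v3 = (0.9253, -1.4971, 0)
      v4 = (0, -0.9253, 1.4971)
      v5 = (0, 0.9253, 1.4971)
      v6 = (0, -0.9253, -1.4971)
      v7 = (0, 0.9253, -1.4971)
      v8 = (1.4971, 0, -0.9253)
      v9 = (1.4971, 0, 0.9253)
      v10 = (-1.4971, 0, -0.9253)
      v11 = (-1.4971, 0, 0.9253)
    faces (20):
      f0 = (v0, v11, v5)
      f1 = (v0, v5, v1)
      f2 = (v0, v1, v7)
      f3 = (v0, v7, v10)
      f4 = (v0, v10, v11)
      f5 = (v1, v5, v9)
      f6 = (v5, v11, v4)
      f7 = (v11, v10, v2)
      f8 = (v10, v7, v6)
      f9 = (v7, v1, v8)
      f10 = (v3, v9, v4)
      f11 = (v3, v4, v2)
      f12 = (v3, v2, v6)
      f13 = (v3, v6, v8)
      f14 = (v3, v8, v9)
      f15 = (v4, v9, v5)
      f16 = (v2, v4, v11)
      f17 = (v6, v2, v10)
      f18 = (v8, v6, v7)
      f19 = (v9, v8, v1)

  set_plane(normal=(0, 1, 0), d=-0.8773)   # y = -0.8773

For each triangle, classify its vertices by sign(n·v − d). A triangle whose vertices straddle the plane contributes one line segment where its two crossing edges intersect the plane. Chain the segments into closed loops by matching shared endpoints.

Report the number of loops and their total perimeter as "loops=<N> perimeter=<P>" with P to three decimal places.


loops=1 perimeter=7.999

Straddling triangles (10 of 20):
  (v5,v11,v4) [++-] → (-0.0776622, -0.8773, 1.46744)–(0, -0.8773, 1.4971)  len=0.0831
  (v11,v10,v2) [++-] → (-1.16203, -0.8773, -0.383075)–(-1.16203, -0.8773, 0.383075)  len=0.7661
  (v10,v7,v6) [++-] → (0, -0.8773, -1.4971)–(-0.0776622, -0.8773, -1.46744)  len=0.0831
  (v3,v9,v4) [-+-] → (1.16203, -0.8773, 0.383075)–(0.0776622, -0.8773, 1.46744)  len=1.5335
  (v3,v6,v8) [--+] → (0.0776622, -0.8773, -1.46744)–(1.16203, -0.8773, -0.383075)  len=1.5335
  (v3,v8,v9) [-++] → (1.16203, -0.8773, -0.383075)–(1.16203, -0.8773, 0.383075)  len=0.7661
  (v4,v9,v5) [-++] → (0.0776622, -0.8773, 1.46744)–(0, -0.8773, 1.4971)  len=0.0831
  (v2,v4,v11) [--+] → (-0.0776622, -0.8773, 1.46744)–(-1.16203, -0.8773, 0.383075)  len=1.5335
  (v6,v2,v10) [--+] → (-1.16203, -0.8773, -0.383075)–(-0.0776622, -0.8773, -1.46744)  len=1.5335
  (v8,v6,v7) [+-+] → (0.0776622, -0.8773, -1.46744)–(0, -0.8773, -1.4971)  len=0.0831

Chained into 1 loop(s):
  loop 1: 10 segments, perimeter = 7.9989
Total perimeter = 7.999


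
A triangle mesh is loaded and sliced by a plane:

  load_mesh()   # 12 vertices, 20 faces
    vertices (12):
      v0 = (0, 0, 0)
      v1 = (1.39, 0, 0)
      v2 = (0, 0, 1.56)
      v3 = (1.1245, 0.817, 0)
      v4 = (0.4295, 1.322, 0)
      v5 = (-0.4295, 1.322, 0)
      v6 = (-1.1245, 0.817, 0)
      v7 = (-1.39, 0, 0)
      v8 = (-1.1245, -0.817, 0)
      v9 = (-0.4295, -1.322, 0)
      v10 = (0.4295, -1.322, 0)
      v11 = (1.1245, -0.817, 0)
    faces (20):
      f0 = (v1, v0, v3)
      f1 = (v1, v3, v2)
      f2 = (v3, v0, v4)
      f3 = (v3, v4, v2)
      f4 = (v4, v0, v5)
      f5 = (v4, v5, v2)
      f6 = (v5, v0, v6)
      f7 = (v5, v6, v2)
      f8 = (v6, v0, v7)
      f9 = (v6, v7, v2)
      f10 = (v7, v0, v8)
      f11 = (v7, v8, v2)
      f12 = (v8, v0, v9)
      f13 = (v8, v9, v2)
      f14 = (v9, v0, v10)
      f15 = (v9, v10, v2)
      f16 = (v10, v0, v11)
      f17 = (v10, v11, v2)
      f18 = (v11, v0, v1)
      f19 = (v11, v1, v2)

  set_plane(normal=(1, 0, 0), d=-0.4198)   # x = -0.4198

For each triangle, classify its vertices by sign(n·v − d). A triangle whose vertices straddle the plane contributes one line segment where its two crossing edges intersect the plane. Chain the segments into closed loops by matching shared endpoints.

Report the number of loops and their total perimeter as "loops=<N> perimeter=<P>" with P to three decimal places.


Straddling triangles (12 of 20):
  (v4,v0,v5) [++-] → (-0.4198, 1.29214, 0)–(-0.4198, 1.322, 0)  len=0.0299
  (v4,v5,v2) [+-+] → (-0.4198, 1.322, 0)–(-0.4198, 1.29214, 0.0352317)  len=0.0462
  (v5,v0,v6) [-+-] → (-0.4198, 1.29214, 0)–(-0.4198, 0.305004, 0)  len=0.9871
  (v5,v6,v2) [--+] → (-0.4198, 0.305004, 0.977618)–(-0.4198, 1.29214, 0.0352317)  len=1.3647
  (v6,v0,v7) [-+-] → (-0.4198, 0.305004, 0)–(-0.4198, 0, 0)  len=0.3050
  (v6,v7,v2) [--+] → (-0.4198, 0, 1.08886)–(-0.4198, 0.305004, 0.977618)  len=0.3247
  (v7,v0,v8) [-+-] → (-0.4198, 0, 0)–(-0.4198, -0.305004, 0)  len=0.3050
  (v7,v8,v2) [--+] → (-0.4198, -0.305004, 0.977618)–(-0.4198, 0, 1.08886)  len=0.3247
  (v8,v0,v9) [-+-] → (-0.4198, -0.305004, 0)–(-0.4198, -1.29214, 0)  len=0.9871
  (v8,v9,v2) [--+] → (-0.4198, -1.29214, 0.0352317)–(-0.4198, -0.305004, 0.977618)  len=1.3647
  (v9,v0,v10) [-++] → (-0.4198, -1.29214, 0)–(-0.4198, -1.322, 0)  len=0.0299
  (v9,v10,v2) [-++] → (-0.4198, -1.322, 0)–(-0.4198, -1.29214, 0.0352317)  len=0.0462

Chained into 1 loop(s):
  loop 1: 12 segments, perimeter = 6.1152
Total perimeter = 6.115

loops=1 perimeter=6.115
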